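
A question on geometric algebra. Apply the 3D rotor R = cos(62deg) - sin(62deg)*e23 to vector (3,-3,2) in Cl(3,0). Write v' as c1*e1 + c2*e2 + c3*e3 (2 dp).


Rotor R = cos(62deg) - sin(62deg)*e23
Rotation angle theta = 2 * 62 = 124 degrees in the e23 plane (e2 -> e3).
The component perpendicular to the plane (e1) is invariant: v'_1 = v1 = 3.00
cos(124deg) = -0.5592, sin(124deg) = 0.8290
v'_2 = v2*cos(theta) - v3*sin(theta) = -3*(-0.5592) - 2*0.8290 = 0.02
v'_3 = v2*sin(theta) + v3*cos(theta) = -3*0.8290 + 2*(-0.5592) = -3.61
v' = 3.00*e1 + 0.02*e2 - 3.61*e3


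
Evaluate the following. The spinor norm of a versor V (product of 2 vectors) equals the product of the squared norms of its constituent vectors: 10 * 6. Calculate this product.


Spinor norm N(V) = |v1|^2 * |v2|^2 * ... * |v2|^2
= 10 * 6
Running product: 10, 60
N(V) = 60


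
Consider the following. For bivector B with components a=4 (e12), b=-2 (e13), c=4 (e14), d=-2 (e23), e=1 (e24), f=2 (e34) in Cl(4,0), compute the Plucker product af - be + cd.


Plucker relation: af - be + cd
a*f = 4*2 = 8
b*e = (-2)*1 = -2
c*d = 4*(-2) = -8
af - be + cd = 8 - (-2) + (-8)
= 2


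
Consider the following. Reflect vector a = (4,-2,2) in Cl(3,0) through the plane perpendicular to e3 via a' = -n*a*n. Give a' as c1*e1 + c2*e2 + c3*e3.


Reflection formula: a' = -n*a*n, with n = e3 (unit vector, n^2 = 1).
For reflection through hyperplane perp to e3:
The component along e3 flips sign, others stay.
a = (4, -2, 2)
a' = (4, -2, -2)
a' = 4*e1 - 2*e2 - 2*e3


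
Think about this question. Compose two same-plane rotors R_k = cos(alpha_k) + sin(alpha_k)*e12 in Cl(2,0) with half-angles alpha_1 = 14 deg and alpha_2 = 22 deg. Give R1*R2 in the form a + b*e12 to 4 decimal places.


Same-plane rotors commute and their half-angles add:
R1*R2 = cos(a1 + a2) + sin(a1 + a2)*e12.
a1 + a2 = 14 + 22 = 36 deg
cos(36 deg) = 0.8090
sin(36 deg) = 0.5878
R1*R2 = 0.8090 + 0.5878*e12


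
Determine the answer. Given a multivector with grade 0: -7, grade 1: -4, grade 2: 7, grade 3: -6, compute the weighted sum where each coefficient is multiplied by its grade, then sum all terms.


Grade-weighted sum = sum of grade_k * coefficient_k
0*(-7) = 0
1*(-4) = -4
2*7 = 14
3*(-6) = -18
Total = 0 + (-4) + 14 + (-18) = -8


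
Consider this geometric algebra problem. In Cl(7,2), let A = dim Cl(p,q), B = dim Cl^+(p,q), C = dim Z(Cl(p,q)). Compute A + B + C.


n = 7 + 2 = 9
Total dim = 2^9 = 512
Even subalgebra dim = 2^8 = 256
n is odd, so center dim = 2
Sum = 512 + 256 + 2 = 770


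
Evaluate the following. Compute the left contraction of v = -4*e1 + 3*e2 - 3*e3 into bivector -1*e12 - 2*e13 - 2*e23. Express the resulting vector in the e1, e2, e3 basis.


Left contraction v _| B = <vB>_1 (grade-1 part of the geometric product vB).
Using e1_|e12 = e2, e2_|e12 = -e1, e1_|e13 = e3, e3_|e13 = -e1, e2_|e23 = e3, e3_|e23 = -e2:
e1 coeff: -v2*b12 - v3*b13 = -(3)*(-1) - (-3)*(-2) = -3
e2 coeff: v1*b12 - v3*b23 = (-4)*(-1) - (-3)*(-2) = -2
e3 coeff: v1*b13 + v2*b23 = (-4)*(-2) + (3)*(-2) = 2
v _| B = -3*e1 - 2*e2 + 2*e3


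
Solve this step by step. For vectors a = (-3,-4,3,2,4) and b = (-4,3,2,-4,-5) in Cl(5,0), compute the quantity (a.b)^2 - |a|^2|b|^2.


a . b = (-3)*(-4) + (-4)*3 + 3*2 + 2*(-4) + 4*(-5)
= 12 + (-12) + 6 + (-8) + (-20) = -22
|a|^2 = (-3)^2 + (-4)^2 + 3^2 + 2^2 + 4^2 = 54
|b|^2 = (-4)^2 + 3^2 + 2^2 + (-4)^2 + (-5)^2 = 70
(a.b)^2 = (-22)^2 = 484
|a|^2 * |b|^2 = 54 * 70 = 3780
Result = 484 - 3780 = -3296


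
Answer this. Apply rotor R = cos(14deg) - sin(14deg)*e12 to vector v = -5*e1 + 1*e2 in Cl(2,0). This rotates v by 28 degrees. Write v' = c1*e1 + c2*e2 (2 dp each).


Rotor R = cos(14deg) - sin(14deg)*e12
Rotation angle theta = 2 * 14 = 28 degrees
v' = R*v*~R rotates v by theta.
cos(28deg) = 0.8829, sin(28deg) = 0.4695
v'_1 = -5*cos(28deg) - 1*sin(28deg)
= -5*0.8829 - 1*0.4695
= -4.88
v'_2 = -5*sin(28deg) + 1*cos(28deg)
= -5*0.4695 + 1*0.8829
= -1.46
v' = -4.88*e1 - 1.46*e2


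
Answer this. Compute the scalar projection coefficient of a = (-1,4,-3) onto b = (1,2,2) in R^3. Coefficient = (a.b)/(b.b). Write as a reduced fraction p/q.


Projection coefficient = (a . b) / (b . b)
a . b = (-1)*1 + 4*2 + (-3)*2
= -1 + 8 + (-6) = 1
b . b = 1^2 + 2^2 + 2^2
= 1 + 4 + 4 = 9
Coefficient = 1/9
In lowest terms: 1/9


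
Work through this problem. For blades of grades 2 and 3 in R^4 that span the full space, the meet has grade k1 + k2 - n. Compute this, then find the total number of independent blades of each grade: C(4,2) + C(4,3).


Meet grade = grade(A) + grade(B) - n
= 2 + 3 - 4 = 1
C(4,2) = 6
C(4,3) = 4
dim_A + dim_B = 6 + 4 = 10


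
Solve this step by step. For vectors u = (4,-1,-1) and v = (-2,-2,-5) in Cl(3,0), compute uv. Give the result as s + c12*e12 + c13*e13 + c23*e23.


In Cl(3,0): e_i^2 = 1, e_ie_j = -e_je_i for i != j.
Scalar part = u . v = 4*(-2) + (-1)*(-2) + (-1)*(-5)
= -8 + 2 + 5 = -1
e12 coeff = 4*(-2) - (-1)*(-2) = -8 - 2 = -10
e13 coeff = 4*(-5) - (-1)*(-2) = -20 - 2 = -22
e23 coeff = (-1)*(-5) - (-1)*(-2) = 5 - 2 = 3
uv = -1 - 10*e12 - 22*e13 + 3*e23


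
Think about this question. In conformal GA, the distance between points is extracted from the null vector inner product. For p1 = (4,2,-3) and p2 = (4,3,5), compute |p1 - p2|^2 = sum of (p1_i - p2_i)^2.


p1 - p2 = (0, -1, -8)
|p1 - p2|^2 = 0^2 + (-1)^2 + (-8)^2
= 0 + 1 + 64
= 65


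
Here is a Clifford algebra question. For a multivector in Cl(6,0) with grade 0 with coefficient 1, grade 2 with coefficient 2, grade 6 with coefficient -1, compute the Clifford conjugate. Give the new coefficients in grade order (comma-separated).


Clifford conjugate sign for grade k: (-1)^(k(k+1)/2)
Grade 0: (-1)^(0*1/2) = (-1)^0 = 1, coeff 1 -> 1
Grade 2: (-1)^(2*3/2) = (-1)^3 = -1, coeff 2 -> -2
Grade 6: (-1)^(6*7/2) = (-1)^21 = -1, coeff -1 -> 1
Conjugated coefficients: 1, -2, 1


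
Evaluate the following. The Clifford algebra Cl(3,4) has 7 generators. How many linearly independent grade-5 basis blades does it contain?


Number of grade-k basis blades in Cl(p,q) with n = p + q is C(n, k).
n = 3 + 4 = 7
C(7, 5) = 7! / (5! * 2!)
= 5040 / (120 * 2)
= 21


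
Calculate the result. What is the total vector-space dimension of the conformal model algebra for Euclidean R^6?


The conformal model of R^6 uses Cl(7,1): the 6 Euclidean generators plus two extra orthogonal generators e+ (e+^2 = +1) and e- (e-^2 = -1), from which the null vectors e0, einf are built.
Number of generators m = 6 + 2 = 8.
dim Cl(p,q) = 2^m = 2^8 = 256


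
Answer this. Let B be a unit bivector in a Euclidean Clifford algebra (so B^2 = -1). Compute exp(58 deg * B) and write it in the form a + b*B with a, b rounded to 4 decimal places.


For a unit bivector B with B^2 = -1, the exponential series gives
e^(theta*B) = cos(theta) + sin(theta)*B (the GA analogue of Euler's formula).
theta = 58 degrees = 1.012291 rad
cos(58 deg) = 0.5299
sin(58 deg) = 0.8480
exp(theta*B) = 0.5299 + 0.8480*B


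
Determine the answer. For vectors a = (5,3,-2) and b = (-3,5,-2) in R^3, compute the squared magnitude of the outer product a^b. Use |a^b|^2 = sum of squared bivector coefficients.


a wedge b = (a1*b2 - a2*b1)*e12 + (a1*b3 - a3*b1)*e13 + (a2*b3 - a3*b2)*e23
e12 coeff: 5*5 - 3*(-3) = 25 - (-9) = 34
e13 coeff: 5*(-2) - (-2)*(-3) = -10 - 6 = -16
e23 coeff: 3*(-2) - (-2)*5 = -6 - (-10) = 4
|a wedge b|^2 = 34^2 + (-16)^2 + 4^2
= 1156 + 256 + 16
= 1428


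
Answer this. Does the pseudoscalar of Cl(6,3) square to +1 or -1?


The pseudoscalar I = e1...e_n (product of all n generators) of Cl(p,q) satisfies I^2 = (-1)^(q + n(n-1)/2).
p = 6, q = 3, n = p + q = 9
n(n-1)/2 = 9 * 8 / 2 = 36
Exponent = q + n(n-1)/2 = 3 + 36 = 39
I^2 = (-1)^39 = -1


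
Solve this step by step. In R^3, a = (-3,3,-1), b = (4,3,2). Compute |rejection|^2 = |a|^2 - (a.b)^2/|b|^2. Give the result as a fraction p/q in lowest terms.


|a|^2 = (-3)^2 + 3^2 + (-1)^2 = 19
|b|^2 = 4^2 + 3^2 + 2^2 = 29
a . b = (-3)*4 + 3*3 + (-1)*2 = -5
(a.b)^2 = (-5)^2 = 25
|rej|^2 = 19 - 25/29
= (551 - 25)/29
= 526/29
In lowest terms: 526/29


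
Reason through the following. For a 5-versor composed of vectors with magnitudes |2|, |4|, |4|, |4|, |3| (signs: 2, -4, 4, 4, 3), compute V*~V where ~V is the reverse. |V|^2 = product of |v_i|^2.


Each vector v_i has |v_i|^2 = s_i^2
Squared scales: 2^2 = 4, (-4)^2 = 16, 4^2 = 16, 4^2 = 16, 3^2 = 9
|V|^2 = 4 * 16 * 16 * 16 * 9
= 147456


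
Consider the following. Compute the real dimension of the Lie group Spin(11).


Spin(n) double-covers SO(n); both have Lie algebra so(n) of dimension n(n-1)/2.
n = 11
n(n-1) = 11 * 10 = 110
dim Spin(11) = 110/2 = 55


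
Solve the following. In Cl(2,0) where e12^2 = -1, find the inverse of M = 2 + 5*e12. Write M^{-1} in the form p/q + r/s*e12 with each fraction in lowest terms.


M = 2 + 5*e12, where e12^2 = -1.
Since M commutes with its reverse ~M = a - b*e12, M * ~M = a^2 - b^2*e12^2 = a^2 + b^2.
So M^{-1} = ~M / (a^2 + b^2) = (a - b*e12)/(a^2 + b^2).
a^2 + b^2 = 4 + 25 = 29
Scalar part = 2/29 = 2/29
Bivector coeff = -5/29 = -5/29
M^{-1} = 2/29 - 5/29*e12


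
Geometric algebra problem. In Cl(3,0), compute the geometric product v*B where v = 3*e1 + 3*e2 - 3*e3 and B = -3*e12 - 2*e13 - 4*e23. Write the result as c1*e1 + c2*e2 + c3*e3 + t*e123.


vB has grade-1 (vector) and grade-3 (trivector) parts: vB = (v _| B) + (v ^ B).
Vector part <vB>_1:
  e1: -v2*b12 - v3*b13 = -(3)*(-3) - (-3)*(-2) = 3
  e2: v1*b12 - v3*b23 = (3)*(-3) - (-3)*(-4) = -21
  e3: v1*b13 + v2*b23 = (3)*(-2) + (3)*(-4) = -18
Trivector part <vB>_3:
  e123: v1*b23 - v2*b13 + v3*b12 = (3)*(-4) - (3)*(-2) + (-3)*(-3) = 3
vB = 3*e1 - 21*e2 - 18*e3 + 3*e123


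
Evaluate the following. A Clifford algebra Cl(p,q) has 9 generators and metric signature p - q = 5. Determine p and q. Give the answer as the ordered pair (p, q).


We need p + q = 9 and p - q = 5.
Adding: 2p = 9 + 5 = 14, so p = 7.
Then q = 9 - 7 = 2.
(p, q) = (7, 2)


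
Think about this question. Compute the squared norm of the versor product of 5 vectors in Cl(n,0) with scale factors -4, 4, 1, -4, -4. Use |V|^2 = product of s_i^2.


Each vector v_i has |v_i|^2 = s_i^2
Squared scales: (-4)^2 = 16, 4^2 = 16, 1^2 = 1, (-4)^2 = 16, (-4)^2 = 16
|V|^2 = 16 * 16 * 1 * 16 * 16
= 65536


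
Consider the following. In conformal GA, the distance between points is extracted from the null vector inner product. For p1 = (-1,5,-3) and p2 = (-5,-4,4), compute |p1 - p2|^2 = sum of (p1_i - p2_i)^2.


p1 - p2 = (4, 9, -7)
|p1 - p2|^2 = 4^2 + 9^2 + (-7)^2
= 16 + 81 + 49
= 146


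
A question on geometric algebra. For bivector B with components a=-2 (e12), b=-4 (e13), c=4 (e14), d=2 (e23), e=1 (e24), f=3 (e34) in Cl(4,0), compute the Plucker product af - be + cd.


Plucker relation: af - be + cd
a*f = (-2)*3 = -6
b*e = (-4)*1 = -4
c*d = 4*2 = 8
af - be + cd = -6 - (-4) + 8
= 6


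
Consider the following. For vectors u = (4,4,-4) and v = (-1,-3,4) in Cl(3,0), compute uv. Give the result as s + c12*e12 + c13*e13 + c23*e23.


In Cl(3,0): e_i^2 = 1, e_ie_j = -e_je_i for i != j.
Scalar part = u . v = 4*(-1) + 4*(-3) + (-4)*4
= -4 + (-12) + (-16) = -32
e12 coeff = 4*(-3) - 4*(-1) = -12 - (-4) = -8
e13 coeff = 4*4 - (-4)*(-1) = 16 - 4 = 12
e23 coeff = 4*4 - (-4)*(-3) = 16 - 12 = 4
uv = -32 - 8*e12 + 12*e13 + 4*e23


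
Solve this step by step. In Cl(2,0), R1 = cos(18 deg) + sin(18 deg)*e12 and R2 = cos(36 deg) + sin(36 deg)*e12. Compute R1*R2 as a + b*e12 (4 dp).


Same-plane rotors commute and their half-angles add:
R1*R2 = cos(a1 + a2) + sin(a1 + a2)*e12.
a1 + a2 = 18 + 36 = 54 deg
cos(54 deg) = 0.5878
sin(54 deg) = 0.8090
R1*R2 = 0.5878 + 0.8090*e12


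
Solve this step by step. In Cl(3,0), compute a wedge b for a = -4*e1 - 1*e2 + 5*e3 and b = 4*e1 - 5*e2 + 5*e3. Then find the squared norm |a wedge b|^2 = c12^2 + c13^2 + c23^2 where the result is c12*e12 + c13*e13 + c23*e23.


a wedge b = (a1*b2 - a2*b1)*e12 + (a1*b3 - a3*b1)*e13 + (a2*b3 - a3*b2)*e23
e12 coeff: (-4)*(-5) - (-1)*4 = 20 - (-4) = 24
e13 coeff: (-4)*5 - 5*4 = -20 - 20 = -40
e23 coeff: (-1)*5 - 5*(-5) = -5 - (-25) = 20
|a wedge b|^2 = 24^2 + (-40)^2 + 20^2
= 576 + 1600 + 400
= 2576


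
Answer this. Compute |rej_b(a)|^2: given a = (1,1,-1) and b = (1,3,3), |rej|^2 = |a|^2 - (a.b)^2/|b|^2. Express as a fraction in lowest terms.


|a|^2 = 1^2 + 1^2 + (-1)^2 = 3
|b|^2 = 1^2 + 3^2 + 3^2 = 19
a . b = 1*1 + 1*3 + (-1)*3 = 1
(a.b)^2 = 1^2 = 1
|rej|^2 = 3 - 1/19
= (57 - 1)/19
= 56/19
In lowest terms: 56/19


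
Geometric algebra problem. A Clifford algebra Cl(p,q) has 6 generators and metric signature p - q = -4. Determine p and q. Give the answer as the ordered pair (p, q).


We need p + q = 6 and p - q = -4.
Adding: 2p = 6 + (-4) = 2, so p = 1.
Then q = 6 - 1 = 5.
(p, q) = (1, 5)


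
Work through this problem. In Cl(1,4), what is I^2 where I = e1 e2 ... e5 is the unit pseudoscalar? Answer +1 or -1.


The pseudoscalar I = e1...e_n (product of all n generators) of Cl(p,q) satisfies I^2 = (-1)^(q + n(n-1)/2).
p = 1, q = 4, n = p + q = 5
n(n-1)/2 = 5 * 4 / 2 = 10
Exponent = q + n(n-1)/2 = 4 + 10 = 14
I^2 = (-1)^14 = +1


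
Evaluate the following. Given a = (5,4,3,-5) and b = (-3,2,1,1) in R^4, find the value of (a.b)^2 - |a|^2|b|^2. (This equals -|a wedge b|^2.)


a . b = 5*(-3) + 4*2 + 3*1 + (-5)*1
= -15 + 8 + 3 + (-5) = -9
|a|^2 = 5^2 + 4^2 + 3^2 + (-5)^2 = 75
|b|^2 = (-3)^2 + 2^2 + 1^2 + 1^2 = 15
(a.b)^2 = (-9)^2 = 81
|a|^2 * |b|^2 = 75 * 15 = 1125
Result = 81 - 1125 = -1044


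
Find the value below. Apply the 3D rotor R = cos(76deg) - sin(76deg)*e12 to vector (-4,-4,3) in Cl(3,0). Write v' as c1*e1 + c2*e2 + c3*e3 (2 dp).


Rotor R = cos(76deg) - sin(76deg)*e12
Rotation angle theta = 2 * 76 = 152 degrees in the e12 plane (e1 -> e2).
The component perpendicular to the plane (e3) is invariant: v'_3 = v3 = 3.00
cos(152deg) = -0.8829, sin(152deg) = 0.4695
v'_1 = v1*cos(theta) - v2*sin(theta) = -4*(-0.8829) - (-4)*0.4695 = 5.41
v'_2 = v1*sin(theta) + v2*cos(theta) = -4*0.4695 + (-4)*(-0.8829) = 1.65
v' = 5.41*e1 + 1.65*e2 + 3.00*e3


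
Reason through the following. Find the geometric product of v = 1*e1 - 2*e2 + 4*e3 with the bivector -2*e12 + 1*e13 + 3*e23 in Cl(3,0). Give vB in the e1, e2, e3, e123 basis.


vB has grade-1 (vector) and grade-3 (trivector) parts: vB = (v _| B) + (v ^ B).
Vector part <vB>_1:
  e1: -v2*b12 - v3*b13 = -(-2)*(-2) - (4)*(1) = -8
  e2: v1*b12 - v3*b23 = (1)*(-2) - (4)*(3) = -14
  e3: v1*b13 + v2*b23 = (1)*(1) + (-2)*(3) = -5
Trivector part <vB>_3:
  e123: v1*b23 - v2*b13 + v3*b12 = (1)*(3) - (-2)*(1) + (4)*(-2) = -3
vB = -8*e1 - 14*e2 - 5*e3 - 3*e123


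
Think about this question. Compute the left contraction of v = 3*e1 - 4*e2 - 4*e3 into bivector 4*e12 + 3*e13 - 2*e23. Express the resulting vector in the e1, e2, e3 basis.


Left contraction v _| B = <vB>_1 (grade-1 part of the geometric product vB).
Using e1_|e12 = e2, e2_|e12 = -e1, e1_|e13 = e3, e3_|e13 = -e1, e2_|e23 = e3, e3_|e23 = -e2:
e1 coeff: -v2*b12 - v3*b13 = -(-4)*(4) - (-4)*(3) = 28
e2 coeff: v1*b12 - v3*b23 = (3)*(4) - (-4)*(-2) = 4
e3 coeff: v1*b13 + v2*b23 = (3)*(3) + (-4)*(-2) = 17
v _| B = 28*e1 + 4*e2 + 17*e3


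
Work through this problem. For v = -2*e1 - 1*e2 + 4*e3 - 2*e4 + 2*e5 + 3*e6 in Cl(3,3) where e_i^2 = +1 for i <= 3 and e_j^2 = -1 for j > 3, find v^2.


v^2 = sum of c_i^2 * e_i^2
Positive signature terms (e_i^2 = +1): (-2)^2 + (-1)^2 + 4^2 = 21
Negative signature terms (e_j^2 = -1): (-2)^2 + 2^2 + 3^2 = 17
v^2 = 21 - 17 = 4


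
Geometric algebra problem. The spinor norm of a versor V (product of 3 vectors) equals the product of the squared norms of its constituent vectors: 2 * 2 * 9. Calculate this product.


Spinor norm N(V) = |v1|^2 * |v2|^2 * ... * |v3|^2
= 2 * 2 * 9
Running product: 2, 4, 36
N(V) = 36


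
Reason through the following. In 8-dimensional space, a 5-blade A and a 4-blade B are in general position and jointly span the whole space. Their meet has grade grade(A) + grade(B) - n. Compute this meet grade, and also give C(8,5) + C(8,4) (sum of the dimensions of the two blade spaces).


Meet grade = grade(A) + grade(B) - n
= 5 + 4 - 8 = 1
C(8,5) = 56
C(8,4) = 70
dim_A + dim_B = 56 + 70 = 126


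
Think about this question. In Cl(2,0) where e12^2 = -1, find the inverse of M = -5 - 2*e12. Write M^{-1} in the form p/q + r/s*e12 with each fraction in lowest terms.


M = -5 - 2*e12, where e12^2 = -1.
Since M commutes with its reverse ~M = a - b*e12, M * ~M = a^2 - b^2*e12^2 = a^2 + b^2.
So M^{-1} = ~M / (a^2 + b^2) = (a - b*e12)/(a^2 + b^2).
a^2 + b^2 = 25 + 4 = 29
Scalar part = -5/29 = -5/29
Bivector coeff = 2/29 = 2/29
M^{-1} = -5/29 + 2/29*e12


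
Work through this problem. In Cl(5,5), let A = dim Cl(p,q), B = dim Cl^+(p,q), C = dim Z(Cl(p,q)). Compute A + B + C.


n = 5 + 5 = 10
Total dim = 2^10 = 1024
Even subalgebra dim = 2^9 = 512
n is even, so center dim = 1
Sum = 1024 + 512 + 1 = 1537


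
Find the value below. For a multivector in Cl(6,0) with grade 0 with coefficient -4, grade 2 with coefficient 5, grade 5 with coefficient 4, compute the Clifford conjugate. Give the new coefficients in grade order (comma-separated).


Clifford conjugate sign for grade k: (-1)^(k(k+1)/2)
Grade 0: (-1)^(0*1/2) = (-1)^0 = 1, coeff -4 -> -4
Grade 2: (-1)^(2*3/2) = (-1)^3 = -1, coeff 5 -> -5
Grade 5: (-1)^(5*6/2) = (-1)^15 = -1, coeff 4 -> -4
Conjugated coefficients: -4, -5, -4


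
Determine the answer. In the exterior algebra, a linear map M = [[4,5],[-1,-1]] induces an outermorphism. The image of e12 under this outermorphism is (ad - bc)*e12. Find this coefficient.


The outermorphism of a linear map f sends e1^e2 to f(e1)^f(e2).
f(e1) = 4*e1 - 1*e2
f(e2) = 5*e1 - 1*e2
f(e1) ^ f(e2) = (4*e1 - 1*e2) ^ (5*e1 - 1*e2)
= 4*(-1)*e12 + (-1)*5*e21
= (-4 - (-5))*e12
= 1*e12
Coefficient = 1


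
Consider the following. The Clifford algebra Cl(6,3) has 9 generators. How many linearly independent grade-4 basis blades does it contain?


Number of grade-k basis blades in Cl(p,q) with n = p + q is C(n, k).
n = 6 + 3 = 9
C(9, 4) = 9! / (4! * 5!)
= 362880 / (24 * 120)
= 126


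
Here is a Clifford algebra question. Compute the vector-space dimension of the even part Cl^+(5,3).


Even subalgebra dimension = 2^(n-1)
n = 5 + 3 = 8
2^(8 - 1) = 2^7 = 128
Verification: sum of C(8,k) for even k = 1 + 28 + 70 + 28 + 1 = 128
Result = 128


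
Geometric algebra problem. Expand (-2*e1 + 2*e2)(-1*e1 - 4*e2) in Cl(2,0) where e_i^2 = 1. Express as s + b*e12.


Expand: (-2*e1 + 2*e2)(-1*e1 - 4*e2)
= (-2)*(-1)*e1e1 + (-2)*(-4)*e1e2 + 2*(-1)*e2e1 + 2*(-4)*e2e2
Using e1^2 = e2^2 = 1, e2e1 = -e1e2:
Scalar part s = (-2)*(-1) + 2*(-4) = 2 + (-8) = -6
Bivector part b = (-2)*(-4) - 2*(-1) = 8 - (-2) = 10
uv = -6 + 10*e12


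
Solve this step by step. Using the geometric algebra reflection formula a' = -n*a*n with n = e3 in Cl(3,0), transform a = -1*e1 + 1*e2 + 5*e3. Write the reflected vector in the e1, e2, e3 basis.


Reflection formula: a' = -n*a*n, with n = e3 (unit vector, n^2 = 1).
For reflection through hyperplane perp to e3:
The component along e3 flips sign, others stay.
a = (-1, 1, 5)
a' = (-1, 1, -5)
a' = -1*e1 + 1*e2 - 5*e3


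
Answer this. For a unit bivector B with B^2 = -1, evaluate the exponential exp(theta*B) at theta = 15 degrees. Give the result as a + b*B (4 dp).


For a unit bivector B with B^2 = -1, the exponential series gives
e^(theta*B) = cos(theta) + sin(theta)*B (the GA analogue of Euler's formula).
theta = 15 degrees = 0.261799 rad
cos(15 deg) = 0.9659
sin(15 deg) = 0.2588
exp(theta*B) = 0.9659 + 0.2588*B


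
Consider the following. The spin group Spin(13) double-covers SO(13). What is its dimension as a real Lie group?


Spin(n) double-covers SO(n); both have Lie algebra so(n) of dimension n(n-1)/2.
n = 13
n(n-1) = 13 * 12 = 156
dim Spin(13) = 156/2 = 78


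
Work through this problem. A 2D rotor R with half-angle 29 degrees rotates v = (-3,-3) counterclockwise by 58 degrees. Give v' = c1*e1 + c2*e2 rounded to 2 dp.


Rotor R = cos(29deg) - sin(29deg)*e12
Rotation angle theta = 2 * 29 = 58 degrees
v' = R*v*~R rotates v by theta.
cos(58deg) = 0.5299, sin(58deg) = 0.8480
v'_1 = -3*cos(58deg) - (-3)*sin(58deg)
= -3*0.5299 - (-3)*0.8480
= 0.95
v'_2 = -3*sin(58deg) + (-3)*cos(58deg)
= -3*0.8480 + (-3)*0.5299
= -4.13
v' = 0.95*e1 - 4.13*e2


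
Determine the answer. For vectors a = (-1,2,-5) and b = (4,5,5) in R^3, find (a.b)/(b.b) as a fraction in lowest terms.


Projection coefficient = (a . b) / (b . b)
a . b = (-1)*4 + 2*5 + (-5)*5
= -4 + 10 + (-25) = -19
b . b = 4^2 + 5^2 + 5^2
= 16 + 25 + 25 = 66
Coefficient = -19/66
In lowest terms: -19/66


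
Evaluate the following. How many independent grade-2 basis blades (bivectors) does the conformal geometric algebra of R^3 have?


The conformal model of R^3 uses Cl(4,1) with m = 3 + 2 = 5 generators.
Number of grade-2 blades = C(m, 2) = C(5, 2)
= 5*4/2 = 10


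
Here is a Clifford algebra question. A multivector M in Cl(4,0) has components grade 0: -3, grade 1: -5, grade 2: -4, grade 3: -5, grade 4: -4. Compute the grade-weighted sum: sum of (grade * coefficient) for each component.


Grade-weighted sum = sum of grade_k * coefficient_k
0*(-3) = 0
1*(-5) = -5
2*(-4) = -8
3*(-5) = -15
4*(-4) = -16
Total = 0 + (-5) + (-8) + (-15) + (-16) = -44


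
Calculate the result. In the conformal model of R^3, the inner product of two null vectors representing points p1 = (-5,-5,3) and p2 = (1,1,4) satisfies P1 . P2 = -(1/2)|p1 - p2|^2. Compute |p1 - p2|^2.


p1 - p2 = (-6, -6, -1)
|p1 - p2|^2 = (-6)^2 + (-6)^2 + (-1)^2
= 36 + 36 + 1
= 73


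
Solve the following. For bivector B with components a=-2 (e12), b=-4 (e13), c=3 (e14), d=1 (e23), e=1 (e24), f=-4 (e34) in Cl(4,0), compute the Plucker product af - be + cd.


Plucker relation: af - be + cd
a*f = (-2)*(-4) = 8
b*e = (-4)*1 = -4
c*d = 3*1 = 3
af - be + cd = 8 - (-4) + 3
= 15


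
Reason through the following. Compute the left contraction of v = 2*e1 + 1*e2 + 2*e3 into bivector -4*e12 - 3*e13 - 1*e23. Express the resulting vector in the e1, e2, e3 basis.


Left contraction v _| B = <vB>_1 (grade-1 part of the geometric product vB).
Using e1_|e12 = e2, e2_|e12 = -e1, e1_|e13 = e3, e3_|e13 = -e1, e2_|e23 = e3, e3_|e23 = -e2:
e1 coeff: -v2*b12 - v3*b13 = -(1)*(-4) - (2)*(-3) = 10
e2 coeff: v1*b12 - v3*b23 = (2)*(-4) - (2)*(-1) = -6
e3 coeff: v1*b13 + v2*b23 = (2)*(-3) + (1)*(-1) = -7
v _| B = 10*e1 - 6*e2 - 7*e3


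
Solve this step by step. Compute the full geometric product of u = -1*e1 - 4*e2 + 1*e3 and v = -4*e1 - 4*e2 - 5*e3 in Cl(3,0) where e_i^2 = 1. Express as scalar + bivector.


In Cl(3,0): e_i^2 = 1, e_ie_j = -e_je_i for i != j.
Scalar part = u . v = (-1)*(-4) + (-4)*(-4) + 1*(-5)
= 4 + 16 + (-5) = 15
e12 coeff = (-1)*(-4) - (-4)*(-4) = 4 - 16 = -12
e13 coeff = (-1)*(-5) - 1*(-4) = 5 - (-4) = 9
e23 coeff = (-4)*(-5) - 1*(-4) = 20 - (-4) = 24
uv = 15 - 12*e12 + 9*e13 + 24*e23


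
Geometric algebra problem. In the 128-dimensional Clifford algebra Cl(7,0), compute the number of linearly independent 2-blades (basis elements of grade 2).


Number of grade-k basis blades in Cl(p,q) with n = p + q is C(n, k).
n = 7 + 0 = 7
C(7, 2) = 7! / (2! * 5!)
= 5040 / (2 * 120)
= 21


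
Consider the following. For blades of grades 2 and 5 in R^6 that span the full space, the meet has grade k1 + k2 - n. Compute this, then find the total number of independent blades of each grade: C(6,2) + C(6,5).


Meet grade = grade(A) + grade(B) - n
= 2 + 5 - 6 = 1
C(6,2) = 15
C(6,5) = 6
dim_A + dim_B = 15 + 6 = 21


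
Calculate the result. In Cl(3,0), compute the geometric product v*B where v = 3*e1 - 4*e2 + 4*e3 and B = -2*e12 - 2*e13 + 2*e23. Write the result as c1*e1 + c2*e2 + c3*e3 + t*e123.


vB has grade-1 (vector) and grade-3 (trivector) parts: vB = (v _| B) + (v ^ B).
Vector part <vB>_1:
  e1: -v2*b12 - v3*b13 = -(-4)*(-2) - (4)*(-2) = 0
  e2: v1*b12 - v3*b23 = (3)*(-2) - (4)*(2) = -14
  e3: v1*b13 + v2*b23 = (3)*(-2) + (-4)*(2) = -14
Trivector part <vB>_3:
  e123: v1*b23 - v2*b13 + v3*b12 = (3)*(2) - (-4)*(-2) + (4)*(-2) = -10
vB = 0*e1 - 14*e2 - 14*e3 - 10*e123


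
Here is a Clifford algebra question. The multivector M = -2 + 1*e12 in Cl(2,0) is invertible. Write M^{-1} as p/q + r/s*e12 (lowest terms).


M = -2 + 1*e12, where e12^2 = -1.
Since M commutes with its reverse ~M = a - b*e12, M * ~M = a^2 - b^2*e12^2 = a^2 + b^2.
So M^{-1} = ~M / (a^2 + b^2) = (a - b*e12)/(a^2 + b^2).
a^2 + b^2 = 4 + 1 = 5
Scalar part = -2/5 = -2/5
Bivector coeff = -1/5 = -1/5
M^{-1} = -2/5 - 1/5*e12


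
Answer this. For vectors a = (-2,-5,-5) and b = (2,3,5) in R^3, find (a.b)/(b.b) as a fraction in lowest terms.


Projection coefficient = (a . b) / (b . b)
a . b = (-2)*2 + (-5)*3 + (-5)*5
= -4 + (-15) + (-25) = -44
b . b = 2^2 + 3^2 + 5^2
= 4 + 9 + 25 = 38
Coefficient = -44/38
In lowest terms: -22/19


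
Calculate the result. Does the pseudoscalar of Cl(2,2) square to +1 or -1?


The pseudoscalar I = e1...e_n (product of all n generators) of Cl(p,q) satisfies I^2 = (-1)^(q + n(n-1)/2).
p = 2, q = 2, n = p + q = 4
n(n-1)/2 = 4 * 3 / 2 = 6
Exponent = q + n(n-1)/2 = 2 + 6 = 8
I^2 = (-1)^8 = +1


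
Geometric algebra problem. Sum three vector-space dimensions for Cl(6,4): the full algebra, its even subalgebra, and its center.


n = 6 + 4 = 10
Total dim = 2^10 = 1024
Even subalgebra dim = 2^9 = 512
n is even, so center dim = 1
Sum = 1024 + 512 + 1 = 1537


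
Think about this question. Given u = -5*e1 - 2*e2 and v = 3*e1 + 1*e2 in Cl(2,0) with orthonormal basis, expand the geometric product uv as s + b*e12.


Expand: (-5*e1 - 2*e2)(3*e1 + 1*e2)
= (-5)*3*e1e1 + (-5)*1*e1e2 + (-2)*3*e2e1 + (-2)*1*e2e2
Using e1^2 = e2^2 = 1, e2e1 = -e1e2:
Scalar part s = (-5)*3 + (-2)*1 = -15 + (-2) = -17
Bivector part b = (-5)*1 - (-2)*3 = -5 - (-6) = 1
uv = -17 + 1*e12


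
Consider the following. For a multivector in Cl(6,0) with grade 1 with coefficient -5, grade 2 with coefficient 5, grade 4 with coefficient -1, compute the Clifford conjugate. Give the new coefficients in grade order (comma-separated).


Clifford conjugate sign for grade k: (-1)^(k(k+1)/2)
Grade 1: (-1)^(1*2/2) = (-1)^1 = -1, coeff -5 -> 5
Grade 2: (-1)^(2*3/2) = (-1)^3 = -1, coeff 5 -> -5
Grade 4: (-1)^(4*5/2) = (-1)^10 = 1, coeff -1 -> -1
Conjugated coefficients: 5, -5, -1


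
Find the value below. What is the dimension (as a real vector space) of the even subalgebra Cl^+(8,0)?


Even subalgebra dimension = 2^(n-1)
n = 8 + 0 = 8
2^(8 - 1) = 2^7 = 128
Verification: sum of C(8,k) for even k = 1 + 28 + 70 + 28 + 1 = 128
Result = 128


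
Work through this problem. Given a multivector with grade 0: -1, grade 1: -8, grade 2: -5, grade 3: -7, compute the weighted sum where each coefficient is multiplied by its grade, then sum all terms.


Grade-weighted sum = sum of grade_k * coefficient_k
0*(-1) = 0
1*(-8) = -8
2*(-5) = -10
3*(-7) = -21
Total = 0 + (-8) + (-10) + (-21) = -39


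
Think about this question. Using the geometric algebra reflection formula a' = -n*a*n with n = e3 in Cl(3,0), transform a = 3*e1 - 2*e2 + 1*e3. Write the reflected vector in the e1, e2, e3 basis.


Reflection formula: a' = -n*a*n, with n = e3 (unit vector, n^2 = 1).
For reflection through hyperplane perp to e3:
The component along e3 flips sign, others stay.
a = (3, -2, 1)
a' = (3, -2, -1)
a' = 3*e1 - 2*e2 - 1*e3


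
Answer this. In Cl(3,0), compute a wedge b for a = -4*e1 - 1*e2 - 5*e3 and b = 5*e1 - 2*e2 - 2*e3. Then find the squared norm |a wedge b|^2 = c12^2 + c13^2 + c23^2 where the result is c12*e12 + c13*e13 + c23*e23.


a wedge b = (a1*b2 - a2*b1)*e12 + (a1*b3 - a3*b1)*e13 + (a2*b3 - a3*b2)*e23
e12 coeff: (-4)*(-2) - (-1)*5 = 8 - (-5) = 13
e13 coeff: (-4)*(-2) - (-5)*5 = 8 - (-25) = 33
e23 coeff: (-1)*(-2) - (-5)*(-2) = 2 - 10 = -8
|a wedge b|^2 = 13^2 + 33^2 + (-8)^2
= 169 + 1089 + 64
= 1322


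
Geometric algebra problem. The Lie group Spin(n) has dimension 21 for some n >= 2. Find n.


dim Spin(n) = dim so(n) = n(n-1)/2.
Solve n(n-1)/2 = 21, i.e. n^2 - n - 42 = 0.
Discriminant = 1 + 8*21 = 169
n = (1 + sqrt(169))/2 = (1 + 13)/2 = 7


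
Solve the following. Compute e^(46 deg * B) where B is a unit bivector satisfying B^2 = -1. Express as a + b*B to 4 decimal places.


For a unit bivector B with B^2 = -1, the exponential series gives
e^(theta*B) = cos(theta) + sin(theta)*B (the GA analogue of Euler's formula).
theta = 46 degrees = 0.802851 rad
cos(46 deg) = 0.6947
sin(46 deg) = 0.7193
exp(theta*B) = 0.6947 + 0.7193*B


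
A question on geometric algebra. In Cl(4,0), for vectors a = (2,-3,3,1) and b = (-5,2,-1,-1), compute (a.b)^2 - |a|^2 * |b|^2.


a . b = 2*(-5) + (-3)*2 + 3*(-1) + 1*(-1)
= -10 + (-6) + (-3) + (-1) = -20
|a|^2 = 2^2 + (-3)^2 + 3^2 + 1^2 = 23
|b|^2 = (-5)^2 + 2^2 + (-1)^2 + (-1)^2 = 31
(a.b)^2 = (-20)^2 = 400
|a|^2 * |b|^2 = 23 * 31 = 713
Result = 400 - 713 = -313


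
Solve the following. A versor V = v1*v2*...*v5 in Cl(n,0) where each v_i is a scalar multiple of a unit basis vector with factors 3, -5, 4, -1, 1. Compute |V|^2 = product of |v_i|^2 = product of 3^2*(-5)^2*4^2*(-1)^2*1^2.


Each vector v_i has |v_i|^2 = s_i^2
Squared scales: 3^2 = 9, (-5)^2 = 25, 4^2 = 16, (-1)^2 = 1, 1^2 = 1
|V|^2 = 9 * 25 * 16 * 1 * 1
= 3600


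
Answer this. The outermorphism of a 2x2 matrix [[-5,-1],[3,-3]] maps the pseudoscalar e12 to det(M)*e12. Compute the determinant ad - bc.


The outermorphism of a linear map f sends e1^e2 to f(e1)^f(e2).
f(e1) = -5*e1 + 3*e2
f(e2) = -1*e1 - 3*e2
f(e1) ^ f(e2) = (-5*e1 + 3*e2) ^ (-1*e1 - 3*e2)
= (-5)*(-3)*e12 + 3*(-1)*e21
= (15 - (-3))*e12
= 18*e12
Coefficient = 18


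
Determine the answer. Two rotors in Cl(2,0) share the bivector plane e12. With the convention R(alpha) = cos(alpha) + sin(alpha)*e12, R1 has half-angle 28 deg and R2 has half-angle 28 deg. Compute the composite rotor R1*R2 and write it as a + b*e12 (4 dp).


Same-plane rotors commute and their half-angles add:
R1*R2 = cos(a1 + a2) + sin(a1 + a2)*e12.
a1 + a2 = 28 + 28 = 56 deg
cos(56 deg) = 0.5592
sin(56 deg) = 0.8290
R1*R2 = 0.5592 + 0.8290*e12


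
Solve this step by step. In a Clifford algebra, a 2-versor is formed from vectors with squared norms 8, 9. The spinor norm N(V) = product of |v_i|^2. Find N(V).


Spinor norm N(V) = |v1|^2 * |v2|^2 * ... * |v2|^2
= 8 * 9
Running product: 8, 72
N(V) = 72


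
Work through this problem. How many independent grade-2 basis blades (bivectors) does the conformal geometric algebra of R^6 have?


The conformal model of R^6 uses Cl(7,1) with m = 6 + 2 = 8 generators.
Number of grade-2 blades = C(m, 2) = C(8, 2)
= 8*7/2 = 28


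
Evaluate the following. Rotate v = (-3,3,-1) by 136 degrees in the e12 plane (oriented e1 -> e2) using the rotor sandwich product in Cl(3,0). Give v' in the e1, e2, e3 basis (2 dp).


Rotor R = cos(68deg) - sin(68deg)*e12
Rotation angle theta = 2 * 68 = 136 degrees in the e12 plane (e1 -> e2).
The component perpendicular to the plane (e3) is invariant: v'_3 = v3 = -1.00
cos(136deg) = -0.7193, sin(136deg) = 0.6947
v'_1 = v1*cos(theta) - v2*sin(theta) = -3*(-0.7193) - 3*0.6947 = 0.07
v'_2 = v1*sin(theta) + v2*cos(theta) = -3*0.6947 + 3*(-0.7193) = -4.24
v' = 0.07*e1 - 4.24*e2 - 1.00*e3


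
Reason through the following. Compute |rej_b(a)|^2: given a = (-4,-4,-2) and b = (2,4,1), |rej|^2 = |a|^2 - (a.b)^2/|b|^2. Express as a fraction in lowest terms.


|a|^2 = (-4)^2 + (-4)^2 + (-2)^2 = 36
|b|^2 = 2^2 + 4^2 + 1^2 = 21
a . b = (-4)*2 + (-4)*4 + (-2)*1 = -26
(a.b)^2 = (-26)^2 = 676
|rej|^2 = 36 - 676/21
= (756 - 676)/21
= 80/21
In lowest terms: 80/21


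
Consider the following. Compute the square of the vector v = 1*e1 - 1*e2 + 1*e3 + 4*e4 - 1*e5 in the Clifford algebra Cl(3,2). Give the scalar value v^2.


v^2 = sum of c_i^2 * e_i^2
Positive signature terms (e_i^2 = +1): 1^2 + (-1)^2 + 1^2 = 3
Negative signature terms (e_j^2 = -1): 4^2 + (-1)^2 = 17
v^2 = 3 - 17 = -14


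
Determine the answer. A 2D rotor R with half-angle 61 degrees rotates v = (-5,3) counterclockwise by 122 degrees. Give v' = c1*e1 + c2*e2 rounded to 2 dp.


Rotor R = cos(61deg) - sin(61deg)*e12
Rotation angle theta = 2 * 61 = 122 degrees
v' = R*v*~R rotates v by theta.
cos(122deg) = -0.5299, sin(122deg) = 0.8480
v'_1 = -5*cos(122deg) - 3*sin(122deg)
= -5*(-0.5299) - 3*0.8480
= 0.11
v'_2 = -5*sin(122deg) + 3*cos(122deg)
= -5*0.8480 + 3*(-0.5299)
= -5.83
v' = 0.11*e1 - 5.83*e2


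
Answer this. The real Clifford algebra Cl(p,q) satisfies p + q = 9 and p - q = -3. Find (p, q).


We need p + q = 9 and p - q = -3.
Adding: 2p = 9 + (-3) = 6, so p = 3.
Then q = 9 - 3 = 6.
(p, q) = (3, 6)


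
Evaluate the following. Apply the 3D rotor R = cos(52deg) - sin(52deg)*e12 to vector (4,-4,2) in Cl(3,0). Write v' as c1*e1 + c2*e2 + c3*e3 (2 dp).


Rotor R = cos(52deg) - sin(52deg)*e12
Rotation angle theta = 2 * 52 = 104 degrees in the e12 plane (e1 -> e2).
The component perpendicular to the plane (e3) is invariant: v'_3 = v3 = 2.00
cos(104deg) = -0.2419, sin(104deg) = 0.9703
v'_1 = v1*cos(theta) - v2*sin(theta) = 4*(-0.2419) - (-4)*0.9703 = 2.91
v'_2 = v1*sin(theta) + v2*cos(theta) = 4*0.9703 + (-4)*(-0.2419) = 4.85
v' = 2.91*e1 + 4.85*e2 + 2.00*e3


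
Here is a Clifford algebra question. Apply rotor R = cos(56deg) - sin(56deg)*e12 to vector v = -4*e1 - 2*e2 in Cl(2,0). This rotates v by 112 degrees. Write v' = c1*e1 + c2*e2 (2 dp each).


Rotor R = cos(56deg) - sin(56deg)*e12
Rotation angle theta = 2 * 56 = 112 degrees
v' = R*v*~R rotates v by theta.
cos(112deg) = -0.3746, sin(112deg) = 0.9272
v'_1 = -4*cos(112deg) - (-2)*sin(112deg)
= -4*(-0.3746) - (-2)*0.9272
= 3.35
v'_2 = -4*sin(112deg) + (-2)*cos(112deg)
= -4*0.9272 + (-2)*(-0.3746)
= -2.96
v' = 3.35*e1 - 2.96*e2


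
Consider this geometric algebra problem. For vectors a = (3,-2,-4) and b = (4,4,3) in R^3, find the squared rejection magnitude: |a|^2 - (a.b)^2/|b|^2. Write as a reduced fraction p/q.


|a|^2 = 3^2 + (-2)^2 + (-4)^2 = 29
|b|^2 = 4^2 + 4^2 + 3^2 = 41
a . b = 3*4 + (-2)*4 + (-4)*3 = -8
(a.b)^2 = (-8)^2 = 64
|rej|^2 = 29 - 64/41
= (1189 - 64)/41
= 1125/41
In lowest terms: 1125/41


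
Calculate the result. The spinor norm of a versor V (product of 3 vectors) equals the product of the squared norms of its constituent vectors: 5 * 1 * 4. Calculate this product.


Spinor norm N(V) = |v1|^2 * |v2|^2 * ... * |v3|^2
= 5 * 1 * 4
Running product: 5, 5, 20
N(V) = 20


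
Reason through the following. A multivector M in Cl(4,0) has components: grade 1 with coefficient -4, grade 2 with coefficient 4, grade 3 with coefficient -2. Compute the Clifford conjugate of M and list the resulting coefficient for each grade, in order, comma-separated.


Clifford conjugate sign for grade k: (-1)^(k(k+1)/2)
Grade 1: (-1)^(1*2/2) = (-1)^1 = -1, coeff -4 -> 4
Grade 2: (-1)^(2*3/2) = (-1)^3 = -1, coeff 4 -> -4
Grade 3: (-1)^(3*4/2) = (-1)^6 = 1, coeff -2 -> -2
Conjugated coefficients: 4, -4, -2


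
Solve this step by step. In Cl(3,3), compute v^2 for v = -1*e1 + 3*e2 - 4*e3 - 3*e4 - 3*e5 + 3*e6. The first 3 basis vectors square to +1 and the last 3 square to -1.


v^2 = sum of c_i^2 * e_i^2
Positive signature terms (e_i^2 = +1): (-1)^2 + 3^2 + (-4)^2 = 26
Negative signature terms (e_j^2 = -1): (-3)^2 + (-3)^2 + 3^2 = 27
v^2 = 26 - 27 = -1


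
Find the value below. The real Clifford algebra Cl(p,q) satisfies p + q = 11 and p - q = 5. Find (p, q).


We need p + q = 11 and p - q = 5.
Adding: 2p = 11 + 5 = 16, so p = 8.
Then q = 11 - 8 = 3.
(p, q) = (8, 3)


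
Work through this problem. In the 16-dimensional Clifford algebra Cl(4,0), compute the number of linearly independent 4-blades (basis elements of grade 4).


Number of grade-k basis blades in Cl(p,q) with n = p + q is C(n, k).
n = 4 + 0 = 4
C(4, 4) = 4! / (4! * 0!)
= 24 / (24 * 1)
= 1


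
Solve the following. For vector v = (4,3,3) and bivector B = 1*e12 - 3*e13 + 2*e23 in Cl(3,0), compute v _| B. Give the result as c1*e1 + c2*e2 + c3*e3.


Left contraction v _| B = <vB>_1 (grade-1 part of the geometric product vB).
Using e1_|e12 = e2, e2_|e12 = -e1, e1_|e13 = e3, e3_|e13 = -e1, e2_|e23 = e3, e3_|e23 = -e2:
e1 coeff: -v2*b12 - v3*b13 = -(3)*(1) - (3)*(-3) = 6
e2 coeff: v1*b12 - v3*b23 = (4)*(1) - (3)*(2) = -2
e3 coeff: v1*b13 + v2*b23 = (4)*(-3) + (3)*(2) = -6
v _| B = 6*e1 - 2*e2 - 6*e3


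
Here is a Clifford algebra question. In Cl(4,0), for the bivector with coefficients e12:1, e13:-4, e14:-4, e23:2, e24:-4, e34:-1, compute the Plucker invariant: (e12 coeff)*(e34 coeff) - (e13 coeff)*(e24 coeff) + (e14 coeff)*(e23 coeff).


Plucker relation: af - be + cd
a*f = 1*(-1) = -1
b*e = (-4)*(-4) = 16
c*d = (-4)*2 = -8
af - be + cd = -1 - 16 + (-8)
= -25


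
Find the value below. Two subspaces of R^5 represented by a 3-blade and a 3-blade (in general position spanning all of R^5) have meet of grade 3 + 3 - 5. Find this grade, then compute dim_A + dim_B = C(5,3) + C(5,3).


Meet grade = grade(A) + grade(B) - n
= 3 + 3 - 5 = 1
C(5,3) = 10
C(5,3) = 10
dim_A + dim_B = 10 + 10 = 20


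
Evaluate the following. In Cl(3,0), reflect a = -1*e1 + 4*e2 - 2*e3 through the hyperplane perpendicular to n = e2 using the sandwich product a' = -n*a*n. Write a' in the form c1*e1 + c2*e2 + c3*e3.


Reflection formula: a' = -n*a*n, with n = e2 (unit vector, n^2 = 1).
For reflection through hyperplane perp to e2:
The component along e2 flips sign, others stay.
a = (-1, 4, -2)
a' = (-1, -4, -2)
a' = -1*e1 - 4*e2 - 2*e3


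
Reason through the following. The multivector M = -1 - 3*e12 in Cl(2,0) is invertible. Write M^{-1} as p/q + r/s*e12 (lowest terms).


M = -1 - 3*e12, where e12^2 = -1.
Since M commutes with its reverse ~M = a - b*e12, M * ~M = a^2 - b^2*e12^2 = a^2 + b^2.
So M^{-1} = ~M / (a^2 + b^2) = (a - b*e12)/(a^2 + b^2).
a^2 + b^2 = 1 + 9 = 10
Scalar part = -1/10 = -1/10
Bivector coeff = 3/10 = 3/10
M^{-1} = -1/10 + 3/10*e12


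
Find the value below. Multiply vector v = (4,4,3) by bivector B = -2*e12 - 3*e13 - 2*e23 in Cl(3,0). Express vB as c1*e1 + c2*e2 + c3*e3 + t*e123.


vB has grade-1 (vector) and grade-3 (trivector) parts: vB = (v _| B) + (v ^ B).
Vector part <vB>_1:
  e1: -v2*b12 - v3*b13 = -(4)*(-2) - (3)*(-3) = 17
  e2: v1*b12 - v3*b23 = (4)*(-2) - (3)*(-2) = -2
  e3: v1*b13 + v2*b23 = (4)*(-3) + (4)*(-2) = -20
Trivector part <vB>_3:
  e123: v1*b23 - v2*b13 + v3*b12 = (4)*(-2) - (4)*(-3) + (3)*(-2) = -2
vB = 17*e1 - 2*e2 - 20*e3 - 2*e123


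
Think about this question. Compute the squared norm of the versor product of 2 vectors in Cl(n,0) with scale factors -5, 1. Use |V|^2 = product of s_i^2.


Each vector v_i has |v_i|^2 = s_i^2
Squared scales: (-5)^2 = 25, 1^2 = 1
|V|^2 = 25 * 1
= 25


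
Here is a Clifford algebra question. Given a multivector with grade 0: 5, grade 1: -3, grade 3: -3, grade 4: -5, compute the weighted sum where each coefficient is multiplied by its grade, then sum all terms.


Grade-weighted sum = sum of grade_k * coefficient_k
0*5 = 0
1*(-3) = -3
3*(-3) = -9
4*(-5) = -20
Total = 0 + (-3) + (-9) + (-20) = -32


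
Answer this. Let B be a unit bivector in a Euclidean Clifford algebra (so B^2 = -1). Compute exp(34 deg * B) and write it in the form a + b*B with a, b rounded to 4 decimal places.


For a unit bivector B with B^2 = -1, the exponential series gives
e^(theta*B) = cos(theta) + sin(theta)*B (the GA analogue of Euler's formula).
theta = 34 degrees = 0.593412 rad
cos(34 deg) = 0.8290
sin(34 deg) = 0.5592
exp(theta*B) = 0.8290 + 0.5592*B


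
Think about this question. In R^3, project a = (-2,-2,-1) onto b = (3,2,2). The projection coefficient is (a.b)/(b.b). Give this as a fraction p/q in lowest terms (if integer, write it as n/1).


Projection coefficient = (a . b) / (b . b)
a . b = (-2)*3 + (-2)*2 + (-1)*2
= -6 + (-4) + (-2) = -12
b . b = 3^2 + 2^2 + 2^2
= 9 + 4 + 4 = 17
Coefficient = -12/17
In lowest terms: -12/17


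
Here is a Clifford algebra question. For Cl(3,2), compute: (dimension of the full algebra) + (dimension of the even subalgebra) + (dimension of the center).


n = 3 + 2 = 5
Total dim = 2^5 = 32
Even subalgebra dim = 2^4 = 16
n is odd, so center dim = 2
Sum = 32 + 16 + 2 = 50
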